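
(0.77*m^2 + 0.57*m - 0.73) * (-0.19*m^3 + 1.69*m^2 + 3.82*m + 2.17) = -0.1463*m^5 + 1.193*m^4 + 4.0434*m^3 + 2.6146*m^2 - 1.5517*m - 1.5841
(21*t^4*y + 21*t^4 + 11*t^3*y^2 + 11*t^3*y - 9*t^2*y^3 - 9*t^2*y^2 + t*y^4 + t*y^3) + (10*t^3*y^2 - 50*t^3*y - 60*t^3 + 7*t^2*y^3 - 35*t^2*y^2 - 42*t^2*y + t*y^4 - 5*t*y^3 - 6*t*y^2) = 21*t^4*y + 21*t^4 + 21*t^3*y^2 - 39*t^3*y - 60*t^3 - 2*t^2*y^3 - 44*t^2*y^2 - 42*t^2*y + 2*t*y^4 - 4*t*y^3 - 6*t*y^2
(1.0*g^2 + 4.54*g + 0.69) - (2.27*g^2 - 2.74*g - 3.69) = -1.27*g^2 + 7.28*g + 4.38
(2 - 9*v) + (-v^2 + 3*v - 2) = -v^2 - 6*v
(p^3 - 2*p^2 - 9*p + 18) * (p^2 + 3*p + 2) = p^5 + p^4 - 13*p^3 - 13*p^2 + 36*p + 36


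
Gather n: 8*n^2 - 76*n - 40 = 8*n^2 - 76*n - 40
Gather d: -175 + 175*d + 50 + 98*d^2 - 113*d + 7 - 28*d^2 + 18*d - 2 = 70*d^2 + 80*d - 120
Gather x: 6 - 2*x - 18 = -2*x - 12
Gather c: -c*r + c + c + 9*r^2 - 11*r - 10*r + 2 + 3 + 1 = c*(2 - r) + 9*r^2 - 21*r + 6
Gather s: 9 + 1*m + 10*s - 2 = m + 10*s + 7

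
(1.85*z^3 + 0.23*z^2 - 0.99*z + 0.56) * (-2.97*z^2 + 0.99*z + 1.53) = -5.4945*z^5 + 1.1484*z^4 + 5.9985*z^3 - 2.2914*z^2 - 0.9603*z + 0.8568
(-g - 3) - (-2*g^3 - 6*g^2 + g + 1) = 2*g^3 + 6*g^2 - 2*g - 4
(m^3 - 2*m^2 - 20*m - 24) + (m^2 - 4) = m^3 - m^2 - 20*m - 28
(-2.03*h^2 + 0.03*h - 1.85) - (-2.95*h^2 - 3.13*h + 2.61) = 0.92*h^2 + 3.16*h - 4.46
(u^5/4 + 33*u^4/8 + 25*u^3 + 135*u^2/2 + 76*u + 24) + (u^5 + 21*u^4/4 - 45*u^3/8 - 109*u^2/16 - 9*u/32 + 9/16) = 5*u^5/4 + 75*u^4/8 + 155*u^3/8 + 971*u^2/16 + 2423*u/32 + 393/16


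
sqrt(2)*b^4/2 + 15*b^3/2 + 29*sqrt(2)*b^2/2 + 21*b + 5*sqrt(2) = (b + sqrt(2))^2*(b + 5*sqrt(2))*(sqrt(2)*b/2 + 1/2)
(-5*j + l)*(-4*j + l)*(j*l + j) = 20*j^3*l + 20*j^3 - 9*j^2*l^2 - 9*j^2*l + j*l^3 + j*l^2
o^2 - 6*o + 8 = (o - 4)*(o - 2)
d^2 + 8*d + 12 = (d + 2)*(d + 6)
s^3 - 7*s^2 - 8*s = s*(s - 8)*(s + 1)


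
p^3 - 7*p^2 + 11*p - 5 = (p - 5)*(p - 1)^2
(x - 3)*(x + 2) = x^2 - x - 6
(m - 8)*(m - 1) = m^2 - 9*m + 8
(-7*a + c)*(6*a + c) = -42*a^2 - a*c + c^2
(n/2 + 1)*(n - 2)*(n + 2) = n^3/2 + n^2 - 2*n - 4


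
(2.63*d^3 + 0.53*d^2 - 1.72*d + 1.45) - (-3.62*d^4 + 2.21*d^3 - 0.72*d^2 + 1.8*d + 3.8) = 3.62*d^4 + 0.42*d^3 + 1.25*d^2 - 3.52*d - 2.35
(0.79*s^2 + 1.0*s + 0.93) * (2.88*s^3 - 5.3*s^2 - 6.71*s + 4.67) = 2.2752*s^5 - 1.307*s^4 - 7.9225*s^3 - 7.9497*s^2 - 1.5703*s + 4.3431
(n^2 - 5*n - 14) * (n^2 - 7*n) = n^4 - 12*n^3 + 21*n^2 + 98*n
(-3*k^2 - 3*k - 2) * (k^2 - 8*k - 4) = -3*k^4 + 21*k^3 + 34*k^2 + 28*k + 8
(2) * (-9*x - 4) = -18*x - 8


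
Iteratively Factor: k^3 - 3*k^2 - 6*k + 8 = (k + 2)*(k^2 - 5*k + 4) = (k - 1)*(k + 2)*(k - 4)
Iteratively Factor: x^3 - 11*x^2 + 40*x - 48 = (x - 4)*(x^2 - 7*x + 12) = (x - 4)^2*(x - 3)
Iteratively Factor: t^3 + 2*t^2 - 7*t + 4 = (t - 1)*(t^2 + 3*t - 4) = (t - 1)*(t + 4)*(t - 1)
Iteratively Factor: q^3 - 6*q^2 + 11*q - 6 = (q - 2)*(q^2 - 4*q + 3) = (q - 2)*(q - 1)*(q - 3)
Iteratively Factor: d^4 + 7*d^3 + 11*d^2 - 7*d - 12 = (d + 3)*(d^3 + 4*d^2 - d - 4) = (d + 1)*(d + 3)*(d^2 + 3*d - 4) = (d + 1)*(d + 3)*(d + 4)*(d - 1)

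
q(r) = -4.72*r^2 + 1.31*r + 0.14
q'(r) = 1.31 - 9.44*r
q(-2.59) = -34.92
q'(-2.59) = 25.76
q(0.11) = 0.23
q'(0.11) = 0.27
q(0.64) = -0.95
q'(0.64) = -4.73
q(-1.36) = -10.37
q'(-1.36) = 14.15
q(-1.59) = -13.88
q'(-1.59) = 16.32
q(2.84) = -34.21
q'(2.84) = -25.50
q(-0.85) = -4.38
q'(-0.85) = 9.33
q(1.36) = -6.81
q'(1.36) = -11.53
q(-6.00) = -177.64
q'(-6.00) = 57.95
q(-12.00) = -695.26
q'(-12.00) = 114.59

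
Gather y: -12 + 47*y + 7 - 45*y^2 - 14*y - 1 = -45*y^2 + 33*y - 6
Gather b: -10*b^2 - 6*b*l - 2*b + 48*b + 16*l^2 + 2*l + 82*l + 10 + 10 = -10*b^2 + b*(46 - 6*l) + 16*l^2 + 84*l + 20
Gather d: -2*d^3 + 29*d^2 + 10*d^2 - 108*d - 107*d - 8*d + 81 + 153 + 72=-2*d^3 + 39*d^2 - 223*d + 306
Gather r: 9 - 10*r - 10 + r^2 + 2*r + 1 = r^2 - 8*r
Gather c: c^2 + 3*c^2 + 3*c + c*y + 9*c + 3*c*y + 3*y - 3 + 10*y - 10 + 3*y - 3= 4*c^2 + c*(4*y + 12) + 16*y - 16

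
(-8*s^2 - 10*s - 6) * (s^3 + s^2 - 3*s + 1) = -8*s^5 - 18*s^4 + 8*s^3 + 16*s^2 + 8*s - 6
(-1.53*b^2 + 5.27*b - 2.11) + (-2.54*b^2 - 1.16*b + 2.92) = -4.07*b^2 + 4.11*b + 0.81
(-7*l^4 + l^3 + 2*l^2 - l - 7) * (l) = -7*l^5 + l^4 + 2*l^3 - l^2 - 7*l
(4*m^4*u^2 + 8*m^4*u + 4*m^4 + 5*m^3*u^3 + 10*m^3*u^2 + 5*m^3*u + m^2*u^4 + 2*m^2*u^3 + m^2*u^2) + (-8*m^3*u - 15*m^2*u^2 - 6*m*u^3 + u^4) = 4*m^4*u^2 + 8*m^4*u + 4*m^4 + 5*m^3*u^3 + 10*m^3*u^2 - 3*m^3*u + m^2*u^4 + 2*m^2*u^3 - 14*m^2*u^2 - 6*m*u^3 + u^4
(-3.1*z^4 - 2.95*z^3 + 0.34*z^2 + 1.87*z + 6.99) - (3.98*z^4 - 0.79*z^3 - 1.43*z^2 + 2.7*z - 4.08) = -7.08*z^4 - 2.16*z^3 + 1.77*z^2 - 0.83*z + 11.07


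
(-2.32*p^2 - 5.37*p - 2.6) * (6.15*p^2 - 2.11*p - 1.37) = -14.268*p^4 - 28.1303*p^3 - 1.4809*p^2 + 12.8429*p + 3.562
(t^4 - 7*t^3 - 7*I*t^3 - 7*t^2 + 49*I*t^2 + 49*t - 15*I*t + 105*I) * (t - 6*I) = t^5 - 7*t^4 - 13*I*t^4 - 49*t^3 + 91*I*t^3 + 343*t^2 + 27*I*t^2 - 90*t - 189*I*t + 630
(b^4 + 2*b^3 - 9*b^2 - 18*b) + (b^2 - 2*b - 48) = b^4 + 2*b^3 - 8*b^2 - 20*b - 48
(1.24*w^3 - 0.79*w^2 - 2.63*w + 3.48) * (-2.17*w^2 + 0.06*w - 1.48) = -2.6908*w^5 + 1.7887*w^4 + 3.8245*w^3 - 6.5402*w^2 + 4.1012*w - 5.1504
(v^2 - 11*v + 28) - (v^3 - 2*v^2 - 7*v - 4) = -v^3 + 3*v^2 - 4*v + 32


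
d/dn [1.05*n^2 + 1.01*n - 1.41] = 2.1*n + 1.01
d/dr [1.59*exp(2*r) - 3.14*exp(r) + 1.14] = (3.18*exp(r) - 3.14)*exp(r)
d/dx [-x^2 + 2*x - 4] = 2 - 2*x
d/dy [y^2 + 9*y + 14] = 2*y + 9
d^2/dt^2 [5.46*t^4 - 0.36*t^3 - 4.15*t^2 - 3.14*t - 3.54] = 65.52*t^2 - 2.16*t - 8.3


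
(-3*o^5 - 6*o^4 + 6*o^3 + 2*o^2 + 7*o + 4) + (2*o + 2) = -3*o^5 - 6*o^4 + 6*o^3 + 2*o^2 + 9*o + 6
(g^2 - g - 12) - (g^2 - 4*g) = 3*g - 12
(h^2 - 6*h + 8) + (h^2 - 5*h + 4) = 2*h^2 - 11*h + 12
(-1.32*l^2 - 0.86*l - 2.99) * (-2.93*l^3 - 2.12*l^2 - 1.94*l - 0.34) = 3.8676*l^5 + 5.3182*l^4 + 13.1447*l^3 + 8.456*l^2 + 6.093*l + 1.0166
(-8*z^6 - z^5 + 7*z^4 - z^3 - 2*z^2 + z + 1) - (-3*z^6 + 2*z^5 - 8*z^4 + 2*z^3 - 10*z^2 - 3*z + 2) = -5*z^6 - 3*z^5 + 15*z^4 - 3*z^3 + 8*z^2 + 4*z - 1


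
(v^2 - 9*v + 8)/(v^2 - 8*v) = (v - 1)/v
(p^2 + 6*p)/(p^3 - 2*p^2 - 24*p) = (p + 6)/(p^2 - 2*p - 24)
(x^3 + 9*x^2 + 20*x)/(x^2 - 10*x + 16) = x*(x^2 + 9*x + 20)/(x^2 - 10*x + 16)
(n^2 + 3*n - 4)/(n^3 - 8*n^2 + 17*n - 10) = (n + 4)/(n^2 - 7*n + 10)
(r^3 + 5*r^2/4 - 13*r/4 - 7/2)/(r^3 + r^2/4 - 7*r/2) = (r + 1)/r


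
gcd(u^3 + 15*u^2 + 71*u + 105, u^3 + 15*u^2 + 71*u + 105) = u^3 + 15*u^2 + 71*u + 105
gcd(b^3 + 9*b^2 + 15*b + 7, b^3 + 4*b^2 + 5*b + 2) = b^2 + 2*b + 1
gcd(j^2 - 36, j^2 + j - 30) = j + 6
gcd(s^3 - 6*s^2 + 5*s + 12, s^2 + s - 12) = s - 3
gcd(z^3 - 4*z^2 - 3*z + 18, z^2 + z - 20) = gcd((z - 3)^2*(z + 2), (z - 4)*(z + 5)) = 1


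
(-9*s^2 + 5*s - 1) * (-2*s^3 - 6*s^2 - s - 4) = 18*s^5 + 44*s^4 - 19*s^3 + 37*s^2 - 19*s + 4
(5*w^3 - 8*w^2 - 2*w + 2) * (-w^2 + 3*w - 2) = -5*w^5 + 23*w^4 - 32*w^3 + 8*w^2 + 10*w - 4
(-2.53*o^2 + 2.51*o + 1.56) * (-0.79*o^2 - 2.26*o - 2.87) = 1.9987*o^4 + 3.7349*o^3 + 0.356100000000001*o^2 - 10.7293*o - 4.4772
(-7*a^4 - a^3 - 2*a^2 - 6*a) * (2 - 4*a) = 28*a^5 - 10*a^4 + 6*a^3 + 20*a^2 - 12*a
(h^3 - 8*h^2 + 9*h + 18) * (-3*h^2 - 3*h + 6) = -3*h^5 + 21*h^4 + 3*h^3 - 129*h^2 + 108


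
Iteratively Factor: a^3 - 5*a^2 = (a - 5)*(a^2) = a*(a - 5)*(a)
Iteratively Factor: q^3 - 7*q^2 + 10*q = (q - 2)*(q^2 - 5*q) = q*(q - 2)*(q - 5)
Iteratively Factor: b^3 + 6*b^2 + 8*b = (b + 2)*(b^2 + 4*b) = (b + 2)*(b + 4)*(b)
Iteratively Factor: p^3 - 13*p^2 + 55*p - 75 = (p - 5)*(p^2 - 8*p + 15) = (p - 5)^2*(p - 3)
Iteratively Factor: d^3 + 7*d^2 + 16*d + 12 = (d + 2)*(d^2 + 5*d + 6) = (d + 2)^2*(d + 3)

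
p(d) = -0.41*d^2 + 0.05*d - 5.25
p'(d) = 0.05 - 0.82*d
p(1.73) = -6.39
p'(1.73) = -1.37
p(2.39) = -7.47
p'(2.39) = -1.91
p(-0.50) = -5.38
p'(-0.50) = 0.46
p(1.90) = -6.64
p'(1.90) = -1.51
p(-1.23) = -5.93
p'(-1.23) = 1.06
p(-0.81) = -5.56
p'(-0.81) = 0.71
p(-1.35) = -6.06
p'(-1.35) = 1.16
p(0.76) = -5.45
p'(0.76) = -0.57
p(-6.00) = -20.31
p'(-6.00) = 4.97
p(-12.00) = -64.89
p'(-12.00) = 9.89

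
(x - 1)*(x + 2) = x^2 + x - 2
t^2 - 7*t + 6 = (t - 6)*(t - 1)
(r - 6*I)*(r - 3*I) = r^2 - 9*I*r - 18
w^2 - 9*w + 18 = (w - 6)*(w - 3)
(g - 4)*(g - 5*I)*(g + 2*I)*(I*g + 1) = I*g^4 + 4*g^3 - 4*I*g^3 - 16*g^2 + 7*I*g^2 + 10*g - 28*I*g - 40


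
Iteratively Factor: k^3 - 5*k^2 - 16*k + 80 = (k + 4)*(k^2 - 9*k + 20) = (k - 5)*(k + 4)*(k - 4)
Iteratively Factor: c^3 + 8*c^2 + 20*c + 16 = (c + 2)*(c^2 + 6*c + 8) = (c + 2)^2*(c + 4)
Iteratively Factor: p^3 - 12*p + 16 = (p - 2)*(p^2 + 2*p - 8) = (p - 2)^2*(p + 4)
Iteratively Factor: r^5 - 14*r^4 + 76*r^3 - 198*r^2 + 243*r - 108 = (r - 3)*(r^4 - 11*r^3 + 43*r^2 - 69*r + 36) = (r - 3)^2*(r^3 - 8*r^2 + 19*r - 12) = (r - 4)*(r - 3)^2*(r^2 - 4*r + 3) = (r - 4)*(r - 3)^3*(r - 1)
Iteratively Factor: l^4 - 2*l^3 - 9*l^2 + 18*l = (l - 2)*(l^3 - 9*l) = (l - 2)*(l + 3)*(l^2 - 3*l) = l*(l - 2)*(l + 3)*(l - 3)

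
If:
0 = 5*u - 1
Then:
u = 1/5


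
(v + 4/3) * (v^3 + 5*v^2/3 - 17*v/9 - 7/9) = v^4 + 3*v^3 + v^2/3 - 89*v/27 - 28/27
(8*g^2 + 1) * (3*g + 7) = 24*g^3 + 56*g^2 + 3*g + 7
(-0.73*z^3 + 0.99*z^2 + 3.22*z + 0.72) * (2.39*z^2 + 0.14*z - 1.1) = -1.7447*z^5 + 2.2639*z^4 + 8.6374*z^3 + 1.0826*z^2 - 3.4412*z - 0.792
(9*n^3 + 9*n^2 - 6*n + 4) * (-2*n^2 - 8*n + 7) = -18*n^5 - 90*n^4 + 3*n^3 + 103*n^2 - 74*n + 28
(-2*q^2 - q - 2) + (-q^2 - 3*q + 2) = -3*q^2 - 4*q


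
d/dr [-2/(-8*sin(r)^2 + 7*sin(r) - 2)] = 2*(7 - 16*sin(r))*cos(r)/(8*sin(r)^2 - 7*sin(r) + 2)^2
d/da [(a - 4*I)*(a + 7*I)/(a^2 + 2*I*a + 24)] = -I/(a^2 + 12*I*a - 36)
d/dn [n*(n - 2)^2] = (n - 2)*(3*n - 2)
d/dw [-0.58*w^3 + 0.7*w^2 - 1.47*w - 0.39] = -1.74*w^2 + 1.4*w - 1.47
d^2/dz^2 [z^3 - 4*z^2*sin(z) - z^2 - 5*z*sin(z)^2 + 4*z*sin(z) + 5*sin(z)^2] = 4*z^2*sin(z) - 4*z*sin(z) - 16*z*cos(z) - 10*z*cos(2*z) + 6*z + 8*sqrt(2)*cos(z + pi/4) + 10*sqrt(2)*cos(2*z + pi/4) - 2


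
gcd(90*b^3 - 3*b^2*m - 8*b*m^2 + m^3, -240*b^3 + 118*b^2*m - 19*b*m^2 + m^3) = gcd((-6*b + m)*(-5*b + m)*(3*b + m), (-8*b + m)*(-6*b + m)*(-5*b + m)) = 30*b^2 - 11*b*m + m^2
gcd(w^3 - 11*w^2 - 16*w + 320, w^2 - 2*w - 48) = w - 8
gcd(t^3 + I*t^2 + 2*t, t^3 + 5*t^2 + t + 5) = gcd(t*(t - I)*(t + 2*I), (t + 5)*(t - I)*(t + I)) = t - I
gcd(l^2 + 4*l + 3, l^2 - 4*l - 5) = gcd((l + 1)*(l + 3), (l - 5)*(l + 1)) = l + 1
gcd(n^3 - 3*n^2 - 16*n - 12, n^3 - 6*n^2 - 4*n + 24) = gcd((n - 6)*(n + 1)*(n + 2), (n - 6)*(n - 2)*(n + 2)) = n^2 - 4*n - 12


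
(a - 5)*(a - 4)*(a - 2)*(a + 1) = a^4 - 10*a^3 + 27*a^2 - 2*a - 40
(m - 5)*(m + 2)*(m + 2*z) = m^3 + 2*m^2*z - 3*m^2 - 6*m*z - 10*m - 20*z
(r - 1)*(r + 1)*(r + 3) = r^3 + 3*r^2 - r - 3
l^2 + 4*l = l*(l + 4)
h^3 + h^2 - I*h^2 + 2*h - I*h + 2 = (h + 1)*(h - 2*I)*(h + I)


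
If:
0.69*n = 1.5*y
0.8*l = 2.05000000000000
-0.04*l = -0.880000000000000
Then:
No Solution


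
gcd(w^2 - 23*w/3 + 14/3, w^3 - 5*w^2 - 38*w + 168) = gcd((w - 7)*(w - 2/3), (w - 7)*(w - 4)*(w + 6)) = w - 7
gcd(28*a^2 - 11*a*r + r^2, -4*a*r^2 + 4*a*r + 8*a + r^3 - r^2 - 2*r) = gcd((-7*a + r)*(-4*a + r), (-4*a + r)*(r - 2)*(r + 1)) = -4*a + r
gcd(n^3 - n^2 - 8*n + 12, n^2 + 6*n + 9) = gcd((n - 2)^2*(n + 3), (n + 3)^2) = n + 3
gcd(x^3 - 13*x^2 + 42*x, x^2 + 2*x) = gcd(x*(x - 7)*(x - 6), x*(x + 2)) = x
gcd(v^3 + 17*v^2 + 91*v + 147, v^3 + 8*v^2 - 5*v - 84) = v + 7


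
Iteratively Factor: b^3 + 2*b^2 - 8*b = (b - 2)*(b^2 + 4*b) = (b - 2)*(b + 4)*(b)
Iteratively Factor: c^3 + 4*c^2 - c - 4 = (c + 1)*(c^2 + 3*c - 4) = (c - 1)*(c + 1)*(c + 4)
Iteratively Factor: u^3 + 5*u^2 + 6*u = (u)*(u^2 + 5*u + 6) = u*(u + 2)*(u + 3)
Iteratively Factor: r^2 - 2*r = (r - 2)*(r)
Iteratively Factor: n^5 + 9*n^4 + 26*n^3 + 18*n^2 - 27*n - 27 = (n - 1)*(n^4 + 10*n^3 + 36*n^2 + 54*n + 27) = (n - 1)*(n + 3)*(n^3 + 7*n^2 + 15*n + 9) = (n - 1)*(n + 3)^2*(n^2 + 4*n + 3) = (n - 1)*(n + 1)*(n + 3)^2*(n + 3)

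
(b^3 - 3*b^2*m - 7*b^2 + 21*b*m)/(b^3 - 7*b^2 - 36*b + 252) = b*(b - 3*m)/(b^2 - 36)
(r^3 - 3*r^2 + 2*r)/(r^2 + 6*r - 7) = r*(r - 2)/(r + 7)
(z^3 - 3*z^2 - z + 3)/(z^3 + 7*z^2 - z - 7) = (z - 3)/(z + 7)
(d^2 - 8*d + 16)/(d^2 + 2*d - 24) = (d - 4)/(d + 6)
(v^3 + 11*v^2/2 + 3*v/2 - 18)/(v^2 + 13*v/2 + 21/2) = (2*v^2 + 5*v - 12)/(2*v + 7)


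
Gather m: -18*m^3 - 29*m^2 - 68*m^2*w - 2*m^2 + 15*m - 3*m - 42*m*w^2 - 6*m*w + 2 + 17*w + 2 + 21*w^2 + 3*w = -18*m^3 + m^2*(-68*w - 31) + m*(-42*w^2 - 6*w + 12) + 21*w^2 + 20*w + 4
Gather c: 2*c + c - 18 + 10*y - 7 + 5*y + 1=3*c + 15*y - 24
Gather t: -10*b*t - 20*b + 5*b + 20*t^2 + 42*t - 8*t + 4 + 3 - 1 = -15*b + 20*t^2 + t*(34 - 10*b) + 6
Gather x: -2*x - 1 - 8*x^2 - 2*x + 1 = -8*x^2 - 4*x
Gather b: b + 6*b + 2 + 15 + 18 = 7*b + 35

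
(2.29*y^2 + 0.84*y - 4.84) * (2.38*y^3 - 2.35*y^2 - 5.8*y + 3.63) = 5.4502*y^5 - 3.3823*y^4 - 26.7752*y^3 + 14.8147*y^2 + 31.1212*y - 17.5692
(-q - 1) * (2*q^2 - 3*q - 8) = -2*q^3 + q^2 + 11*q + 8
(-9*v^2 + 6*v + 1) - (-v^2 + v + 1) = -8*v^2 + 5*v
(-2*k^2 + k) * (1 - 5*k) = 10*k^3 - 7*k^2 + k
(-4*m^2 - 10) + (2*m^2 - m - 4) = -2*m^2 - m - 14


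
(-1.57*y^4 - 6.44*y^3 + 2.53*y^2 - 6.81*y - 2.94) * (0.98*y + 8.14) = -1.5386*y^5 - 19.091*y^4 - 49.9422*y^3 + 13.9204*y^2 - 58.3146*y - 23.9316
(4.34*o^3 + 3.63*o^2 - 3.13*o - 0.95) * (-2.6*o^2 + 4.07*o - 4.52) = -11.284*o^5 + 8.2258*o^4 + 3.2953*o^3 - 26.6767*o^2 + 10.2811*o + 4.294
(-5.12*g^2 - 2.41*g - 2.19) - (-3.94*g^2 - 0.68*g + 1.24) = -1.18*g^2 - 1.73*g - 3.43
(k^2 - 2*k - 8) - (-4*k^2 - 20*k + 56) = 5*k^2 + 18*k - 64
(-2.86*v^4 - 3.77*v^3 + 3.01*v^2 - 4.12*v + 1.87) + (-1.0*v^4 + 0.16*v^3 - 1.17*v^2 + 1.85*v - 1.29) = -3.86*v^4 - 3.61*v^3 + 1.84*v^2 - 2.27*v + 0.58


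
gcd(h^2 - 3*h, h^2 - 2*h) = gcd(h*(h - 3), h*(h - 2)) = h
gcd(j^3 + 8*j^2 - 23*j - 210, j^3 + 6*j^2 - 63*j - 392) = j + 7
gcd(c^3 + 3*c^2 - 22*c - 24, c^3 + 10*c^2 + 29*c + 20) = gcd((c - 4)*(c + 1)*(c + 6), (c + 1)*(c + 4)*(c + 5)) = c + 1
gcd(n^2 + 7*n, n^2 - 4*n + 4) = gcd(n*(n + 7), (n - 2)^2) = 1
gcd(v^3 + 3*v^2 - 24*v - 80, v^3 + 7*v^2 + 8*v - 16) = v^2 + 8*v + 16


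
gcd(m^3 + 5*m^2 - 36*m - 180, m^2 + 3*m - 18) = m + 6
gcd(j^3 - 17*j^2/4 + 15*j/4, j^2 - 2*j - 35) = 1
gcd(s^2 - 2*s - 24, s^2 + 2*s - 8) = s + 4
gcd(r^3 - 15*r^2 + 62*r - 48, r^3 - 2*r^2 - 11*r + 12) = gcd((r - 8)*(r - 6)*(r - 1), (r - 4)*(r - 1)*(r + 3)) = r - 1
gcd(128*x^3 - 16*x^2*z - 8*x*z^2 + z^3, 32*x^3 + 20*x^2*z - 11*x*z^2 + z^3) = 32*x^2 - 12*x*z + z^2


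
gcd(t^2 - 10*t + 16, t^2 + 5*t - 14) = t - 2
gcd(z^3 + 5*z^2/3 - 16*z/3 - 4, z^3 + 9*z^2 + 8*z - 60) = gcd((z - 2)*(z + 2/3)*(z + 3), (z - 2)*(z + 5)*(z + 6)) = z - 2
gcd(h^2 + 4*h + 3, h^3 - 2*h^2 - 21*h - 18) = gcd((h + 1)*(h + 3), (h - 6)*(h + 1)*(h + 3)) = h^2 + 4*h + 3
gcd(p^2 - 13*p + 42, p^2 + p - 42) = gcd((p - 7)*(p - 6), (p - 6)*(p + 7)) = p - 6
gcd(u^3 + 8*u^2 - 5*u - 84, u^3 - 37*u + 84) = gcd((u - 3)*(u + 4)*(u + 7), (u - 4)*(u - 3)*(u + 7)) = u^2 + 4*u - 21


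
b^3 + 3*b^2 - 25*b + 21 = (b - 3)*(b - 1)*(b + 7)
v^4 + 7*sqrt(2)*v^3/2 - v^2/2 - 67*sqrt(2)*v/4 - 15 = (v - 3*sqrt(2)/2)*(v + sqrt(2)/2)*(v + 2*sqrt(2))*(v + 5*sqrt(2)/2)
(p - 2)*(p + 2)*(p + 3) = p^3 + 3*p^2 - 4*p - 12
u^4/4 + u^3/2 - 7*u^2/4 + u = u*(u/4 + 1)*(u - 1)^2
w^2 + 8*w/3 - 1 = (w - 1/3)*(w + 3)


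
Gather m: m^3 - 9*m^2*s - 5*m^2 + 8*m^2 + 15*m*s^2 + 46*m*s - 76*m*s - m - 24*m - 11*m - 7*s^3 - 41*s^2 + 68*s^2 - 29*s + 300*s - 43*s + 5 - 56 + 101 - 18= m^3 + m^2*(3 - 9*s) + m*(15*s^2 - 30*s - 36) - 7*s^3 + 27*s^2 + 228*s + 32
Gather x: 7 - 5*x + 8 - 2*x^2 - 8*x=-2*x^2 - 13*x + 15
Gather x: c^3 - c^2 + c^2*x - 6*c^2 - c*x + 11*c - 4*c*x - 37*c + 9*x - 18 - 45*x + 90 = c^3 - 7*c^2 - 26*c + x*(c^2 - 5*c - 36) + 72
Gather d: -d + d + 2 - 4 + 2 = 0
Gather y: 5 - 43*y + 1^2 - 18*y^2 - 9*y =-18*y^2 - 52*y + 6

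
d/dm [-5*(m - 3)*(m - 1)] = 20 - 10*m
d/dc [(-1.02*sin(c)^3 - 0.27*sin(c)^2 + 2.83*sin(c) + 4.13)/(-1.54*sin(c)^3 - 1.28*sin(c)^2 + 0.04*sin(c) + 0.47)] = (0.8898*sin(c)^4 + 8.6348*sin(c)^3 + 21.254*sin(c)^2 + 10.319*sin(c) + 1.1649)*cos(c)/(2.3716*sin(c)^6 + 3.9424*sin(c)^5 + 1.5152*sin(c)^4 - 1.55*sin(c)^3 - 1.2016*sin(c)^2 + 0.0376*sin(c) + 0.2209)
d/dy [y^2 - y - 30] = 2*y - 1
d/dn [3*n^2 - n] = 6*n - 1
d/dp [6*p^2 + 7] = 12*p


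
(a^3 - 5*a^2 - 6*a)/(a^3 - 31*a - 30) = a/(a + 5)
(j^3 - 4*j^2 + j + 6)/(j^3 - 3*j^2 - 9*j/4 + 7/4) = 4*(j^2 - 5*j + 6)/(4*j^2 - 16*j + 7)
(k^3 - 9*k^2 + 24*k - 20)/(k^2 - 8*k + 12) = (k^2 - 7*k + 10)/(k - 6)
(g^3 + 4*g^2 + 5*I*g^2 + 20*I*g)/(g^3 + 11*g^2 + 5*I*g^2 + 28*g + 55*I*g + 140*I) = g/(g + 7)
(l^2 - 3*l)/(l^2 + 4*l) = (l - 3)/(l + 4)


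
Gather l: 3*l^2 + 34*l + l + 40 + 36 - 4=3*l^2 + 35*l + 72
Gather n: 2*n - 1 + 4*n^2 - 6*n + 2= 4*n^2 - 4*n + 1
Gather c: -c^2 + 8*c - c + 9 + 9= -c^2 + 7*c + 18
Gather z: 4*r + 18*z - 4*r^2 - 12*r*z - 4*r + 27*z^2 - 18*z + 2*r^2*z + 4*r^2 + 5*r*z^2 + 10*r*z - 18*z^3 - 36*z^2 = -18*z^3 + z^2*(5*r - 9) + z*(2*r^2 - 2*r)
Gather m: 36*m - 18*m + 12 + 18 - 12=18*m + 18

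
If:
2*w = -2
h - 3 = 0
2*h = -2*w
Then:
No Solution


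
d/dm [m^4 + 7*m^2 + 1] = 4*m^3 + 14*m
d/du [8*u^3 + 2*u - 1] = 24*u^2 + 2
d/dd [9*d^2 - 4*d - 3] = 18*d - 4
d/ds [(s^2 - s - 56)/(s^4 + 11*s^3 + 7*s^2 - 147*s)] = 2*(-s^3 + 10*s^2 + 32*s - 84)/(s^2*(s^4 + 8*s^3 - 26*s^2 - 168*s + 441))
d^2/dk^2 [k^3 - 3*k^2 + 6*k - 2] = 6*k - 6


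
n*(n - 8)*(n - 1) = n^3 - 9*n^2 + 8*n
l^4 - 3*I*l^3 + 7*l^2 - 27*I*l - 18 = (l - 3*I)*(l - 2*I)*(l - I)*(l + 3*I)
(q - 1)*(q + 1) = q^2 - 1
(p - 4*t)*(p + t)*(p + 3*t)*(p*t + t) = p^4*t + p^3*t - 13*p^2*t^3 - 12*p*t^4 - 13*p*t^3 - 12*t^4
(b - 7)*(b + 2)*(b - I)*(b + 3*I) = b^4 - 5*b^3 + 2*I*b^3 - 11*b^2 - 10*I*b^2 - 15*b - 28*I*b - 42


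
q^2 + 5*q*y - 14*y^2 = (q - 2*y)*(q + 7*y)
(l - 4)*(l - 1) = l^2 - 5*l + 4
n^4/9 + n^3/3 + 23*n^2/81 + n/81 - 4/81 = (n/3 + 1/3)^2*(n - 1/3)*(n + 4/3)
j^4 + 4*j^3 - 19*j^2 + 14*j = j*(j - 2)*(j - 1)*(j + 7)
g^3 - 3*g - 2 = (g - 2)*(g + 1)^2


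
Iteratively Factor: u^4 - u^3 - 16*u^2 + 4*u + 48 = (u - 2)*(u^3 + u^2 - 14*u - 24) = (u - 2)*(u + 3)*(u^2 - 2*u - 8) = (u - 2)*(u + 2)*(u + 3)*(u - 4)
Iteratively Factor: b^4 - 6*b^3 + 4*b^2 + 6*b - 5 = (b - 5)*(b^3 - b^2 - b + 1) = (b - 5)*(b + 1)*(b^2 - 2*b + 1) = (b - 5)*(b - 1)*(b + 1)*(b - 1)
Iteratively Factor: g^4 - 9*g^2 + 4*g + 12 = (g - 2)*(g^3 + 2*g^2 - 5*g - 6) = (g - 2)*(g + 1)*(g^2 + g - 6) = (g - 2)^2*(g + 1)*(g + 3)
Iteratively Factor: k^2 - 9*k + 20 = (k - 5)*(k - 4)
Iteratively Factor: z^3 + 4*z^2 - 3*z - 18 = (z - 2)*(z^2 + 6*z + 9) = (z - 2)*(z + 3)*(z + 3)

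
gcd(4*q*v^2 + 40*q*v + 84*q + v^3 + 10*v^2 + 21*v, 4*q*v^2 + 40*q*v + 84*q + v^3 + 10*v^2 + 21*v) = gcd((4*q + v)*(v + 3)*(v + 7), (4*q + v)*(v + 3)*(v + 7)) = 4*q*v^2 + 40*q*v + 84*q + v^3 + 10*v^2 + 21*v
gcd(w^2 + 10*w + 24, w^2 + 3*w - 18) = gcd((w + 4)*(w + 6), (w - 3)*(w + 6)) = w + 6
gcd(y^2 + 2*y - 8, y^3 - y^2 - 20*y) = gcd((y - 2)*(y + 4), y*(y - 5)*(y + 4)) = y + 4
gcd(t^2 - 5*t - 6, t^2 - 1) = t + 1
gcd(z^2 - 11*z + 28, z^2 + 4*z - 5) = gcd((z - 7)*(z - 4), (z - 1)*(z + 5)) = 1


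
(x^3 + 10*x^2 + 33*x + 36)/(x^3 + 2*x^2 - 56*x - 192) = (x^2 + 6*x + 9)/(x^2 - 2*x - 48)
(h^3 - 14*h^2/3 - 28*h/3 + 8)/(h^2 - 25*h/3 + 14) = (3*h^2 + 4*h - 4)/(3*h - 7)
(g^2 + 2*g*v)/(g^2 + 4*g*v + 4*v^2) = g/(g + 2*v)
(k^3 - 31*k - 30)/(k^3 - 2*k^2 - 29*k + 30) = (k + 1)/(k - 1)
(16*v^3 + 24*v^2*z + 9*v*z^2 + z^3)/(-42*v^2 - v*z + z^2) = (16*v^3 + 24*v^2*z + 9*v*z^2 + z^3)/(-42*v^2 - v*z + z^2)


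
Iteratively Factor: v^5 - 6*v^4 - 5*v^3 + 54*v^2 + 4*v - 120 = (v + 2)*(v^4 - 8*v^3 + 11*v^2 + 32*v - 60) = (v - 3)*(v + 2)*(v^3 - 5*v^2 - 4*v + 20) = (v - 3)*(v - 2)*(v + 2)*(v^2 - 3*v - 10) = (v - 3)*(v - 2)*(v + 2)^2*(v - 5)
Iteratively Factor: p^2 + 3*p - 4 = (p - 1)*(p + 4)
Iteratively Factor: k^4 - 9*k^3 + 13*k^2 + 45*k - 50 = (k - 5)*(k^3 - 4*k^2 - 7*k + 10) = (k - 5)*(k - 1)*(k^2 - 3*k - 10) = (k - 5)*(k - 1)*(k + 2)*(k - 5)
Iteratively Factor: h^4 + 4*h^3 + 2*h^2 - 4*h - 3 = (h - 1)*(h^3 + 5*h^2 + 7*h + 3) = (h - 1)*(h + 1)*(h^2 + 4*h + 3) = (h - 1)*(h + 1)*(h + 3)*(h + 1)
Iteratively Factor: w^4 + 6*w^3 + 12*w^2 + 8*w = (w + 2)*(w^3 + 4*w^2 + 4*w) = (w + 2)^2*(w^2 + 2*w) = w*(w + 2)^2*(w + 2)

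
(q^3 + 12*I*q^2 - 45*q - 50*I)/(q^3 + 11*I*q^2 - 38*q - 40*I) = (q + 5*I)/(q + 4*I)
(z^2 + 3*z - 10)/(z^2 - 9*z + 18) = (z^2 + 3*z - 10)/(z^2 - 9*z + 18)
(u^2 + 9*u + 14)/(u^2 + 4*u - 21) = (u + 2)/(u - 3)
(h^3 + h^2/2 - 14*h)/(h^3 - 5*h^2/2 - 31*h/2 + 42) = h/(h - 3)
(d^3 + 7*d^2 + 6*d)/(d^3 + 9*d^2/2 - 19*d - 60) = 2*d*(d + 1)/(2*d^2 - 3*d - 20)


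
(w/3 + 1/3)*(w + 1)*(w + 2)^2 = w^4/3 + 2*w^3 + 13*w^2/3 + 4*w + 4/3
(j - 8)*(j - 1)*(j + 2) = j^3 - 7*j^2 - 10*j + 16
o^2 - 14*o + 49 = (o - 7)^2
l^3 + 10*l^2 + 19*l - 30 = (l - 1)*(l + 5)*(l + 6)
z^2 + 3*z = z*(z + 3)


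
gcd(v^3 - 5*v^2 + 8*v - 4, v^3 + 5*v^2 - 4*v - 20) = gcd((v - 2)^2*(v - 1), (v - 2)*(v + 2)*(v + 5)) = v - 2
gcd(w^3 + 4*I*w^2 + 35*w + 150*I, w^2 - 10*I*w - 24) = w - 6*I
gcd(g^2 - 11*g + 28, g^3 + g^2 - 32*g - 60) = 1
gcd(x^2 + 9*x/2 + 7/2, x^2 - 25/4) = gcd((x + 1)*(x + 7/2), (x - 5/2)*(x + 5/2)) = 1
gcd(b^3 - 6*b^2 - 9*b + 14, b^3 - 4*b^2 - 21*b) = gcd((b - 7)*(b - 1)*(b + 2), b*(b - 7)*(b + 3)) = b - 7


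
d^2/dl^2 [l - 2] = 0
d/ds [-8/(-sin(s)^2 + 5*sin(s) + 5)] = 8*(5 - 2*sin(s))*cos(s)/(5*sin(s) + cos(s)^2 + 4)^2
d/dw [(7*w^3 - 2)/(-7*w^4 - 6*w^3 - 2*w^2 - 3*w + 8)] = (49*w^6 - 14*w^4 - 98*w^3 + 132*w^2 - 8*w - 6)/(49*w^8 + 84*w^7 + 64*w^6 + 66*w^5 - 72*w^4 - 84*w^3 - 23*w^2 - 48*w + 64)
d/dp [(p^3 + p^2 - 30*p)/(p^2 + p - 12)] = (p^4 + 2*p^3 - 5*p^2 - 24*p + 360)/(p^4 + 2*p^3 - 23*p^2 - 24*p + 144)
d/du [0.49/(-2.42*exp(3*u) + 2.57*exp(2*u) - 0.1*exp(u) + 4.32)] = (3.5574*exp(2*u) - 2.5186*exp(u) + 0.049)*exp(u)/(2.42*exp(3*u) - 2.57*exp(2*u) + 0.1*exp(u) - 4.32)^2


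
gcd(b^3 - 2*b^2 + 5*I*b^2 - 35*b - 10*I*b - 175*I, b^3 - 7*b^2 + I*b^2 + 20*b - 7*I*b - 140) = b^2 + b*(-7 + 5*I) - 35*I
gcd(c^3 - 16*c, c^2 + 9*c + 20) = c + 4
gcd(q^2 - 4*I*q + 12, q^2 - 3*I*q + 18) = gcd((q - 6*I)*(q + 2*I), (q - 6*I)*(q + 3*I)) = q - 6*I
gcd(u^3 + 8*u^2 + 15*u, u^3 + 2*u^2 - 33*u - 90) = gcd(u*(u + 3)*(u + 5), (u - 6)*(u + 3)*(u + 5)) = u^2 + 8*u + 15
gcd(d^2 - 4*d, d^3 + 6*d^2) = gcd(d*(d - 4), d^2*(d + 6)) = d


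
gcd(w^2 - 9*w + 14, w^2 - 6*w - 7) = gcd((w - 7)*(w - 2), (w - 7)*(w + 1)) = w - 7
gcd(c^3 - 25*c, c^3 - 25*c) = c^3 - 25*c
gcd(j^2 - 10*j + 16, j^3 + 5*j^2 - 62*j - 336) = j - 8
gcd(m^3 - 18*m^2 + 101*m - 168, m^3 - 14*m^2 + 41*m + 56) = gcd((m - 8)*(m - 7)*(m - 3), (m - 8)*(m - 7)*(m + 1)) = m^2 - 15*m + 56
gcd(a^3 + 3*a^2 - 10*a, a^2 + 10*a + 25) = a + 5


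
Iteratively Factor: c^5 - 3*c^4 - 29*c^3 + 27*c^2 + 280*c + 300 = (c + 2)*(c^4 - 5*c^3 - 19*c^2 + 65*c + 150) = (c - 5)*(c + 2)*(c^3 - 19*c - 30) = (c - 5)*(c + 2)*(c + 3)*(c^2 - 3*c - 10) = (c - 5)^2*(c + 2)*(c + 3)*(c + 2)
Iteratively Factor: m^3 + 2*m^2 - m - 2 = (m - 1)*(m^2 + 3*m + 2) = (m - 1)*(m + 1)*(m + 2)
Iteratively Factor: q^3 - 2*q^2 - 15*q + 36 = (q - 3)*(q^2 + q - 12) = (q - 3)*(q + 4)*(q - 3)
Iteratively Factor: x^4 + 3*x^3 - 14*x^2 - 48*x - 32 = (x - 4)*(x^3 + 7*x^2 + 14*x + 8) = (x - 4)*(x + 4)*(x^2 + 3*x + 2) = (x - 4)*(x + 1)*(x + 4)*(x + 2)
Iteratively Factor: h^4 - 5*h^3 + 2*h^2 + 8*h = (h - 2)*(h^3 - 3*h^2 - 4*h) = (h - 2)*(h + 1)*(h^2 - 4*h) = h*(h - 2)*(h + 1)*(h - 4)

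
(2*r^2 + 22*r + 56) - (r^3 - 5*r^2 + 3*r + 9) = -r^3 + 7*r^2 + 19*r + 47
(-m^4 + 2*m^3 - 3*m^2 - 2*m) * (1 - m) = m^5 - 3*m^4 + 5*m^3 - m^2 - 2*m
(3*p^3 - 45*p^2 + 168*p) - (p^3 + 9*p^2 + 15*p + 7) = 2*p^3 - 54*p^2 + 153*p - 7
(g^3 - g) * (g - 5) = g^4 - 5*g^3 - g^2 + 5*g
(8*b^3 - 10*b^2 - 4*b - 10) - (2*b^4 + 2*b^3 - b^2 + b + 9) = -2*b^4 + 6*b^3 - 9*b^2 - 5*b - 19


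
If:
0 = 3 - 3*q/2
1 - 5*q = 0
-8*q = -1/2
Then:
No Solution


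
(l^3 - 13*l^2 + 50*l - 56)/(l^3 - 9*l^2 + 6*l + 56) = (l - 2)/(l + 2)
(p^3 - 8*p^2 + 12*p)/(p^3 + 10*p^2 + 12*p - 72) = p*(p - 6)/(p^2 + 12*p + 36)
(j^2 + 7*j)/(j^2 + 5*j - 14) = j/(j - 2)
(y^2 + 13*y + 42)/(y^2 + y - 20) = (y^2 + 13*y + 42)/(y^2 + y - 20)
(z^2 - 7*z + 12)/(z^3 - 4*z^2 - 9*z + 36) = 1/(z + 3)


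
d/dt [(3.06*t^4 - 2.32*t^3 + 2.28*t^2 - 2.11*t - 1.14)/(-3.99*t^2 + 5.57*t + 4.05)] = (-24.4188*t^5 + 60.3894*t^4 + 23.7272*t^3 - 23.9073*t^2 + 9.3708*t - 2.1957)/(15.9201*t^4 - 44.4486*t^3 - 1.2941*t^2 + 45.117*t + 16.4025)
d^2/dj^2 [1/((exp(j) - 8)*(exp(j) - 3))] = (4*exp(3*j) - 33*exp(2*j) + 25*exp(j) + 264)*exp(j)/(exp(6*j) - 33*exp(5*j) + 435*exp(4*j) - 2915*exp(3*j) + 10440*exp(2*j) - 19008*exp(j) + 13824)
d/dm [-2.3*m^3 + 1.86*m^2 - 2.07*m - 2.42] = -6.9*m^2 + 3.72*m - 2.07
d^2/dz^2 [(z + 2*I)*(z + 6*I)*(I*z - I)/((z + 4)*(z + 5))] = (z^3*(160 + 116*I) + z^2*(960 + 1272*I) + z*(-960 + 4488*I) - 9280 + 4984*I)/(z^6 + 27*z^5 + 303*z^4 + 1809*z^3 + 6060*z^2 + 10800*z + 8000)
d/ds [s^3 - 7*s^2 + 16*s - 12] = 3*s^2 - 14*s + 16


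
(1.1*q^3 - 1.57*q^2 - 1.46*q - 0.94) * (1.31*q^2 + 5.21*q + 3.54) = 1.441*q^5 + 3.6743*q^4 - 6.1983*q^3 - 14.3958*q^2 - 10.0658*q - 3.3276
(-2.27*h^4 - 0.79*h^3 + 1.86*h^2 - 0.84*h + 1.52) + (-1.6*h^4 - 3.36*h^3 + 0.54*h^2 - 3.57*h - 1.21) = -3.87*h^4 - 4.15*h^3 + 2.4*h^2 - 4.41*h + 0.31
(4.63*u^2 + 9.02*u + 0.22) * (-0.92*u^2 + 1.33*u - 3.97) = -4.2596*u^4 - 2.1405*u^3 - 6.5869*u^2 - 35.5168*u - 0.8734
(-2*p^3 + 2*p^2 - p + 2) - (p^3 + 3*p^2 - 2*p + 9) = -3*p^3 - p^2 + p - 7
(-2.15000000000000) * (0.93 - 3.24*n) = 6.966*n - 1.9995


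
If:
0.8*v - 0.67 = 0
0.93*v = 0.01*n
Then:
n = 77.89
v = 0.84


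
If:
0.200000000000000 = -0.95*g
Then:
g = -0.21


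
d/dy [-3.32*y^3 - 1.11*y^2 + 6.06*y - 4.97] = -9.96*y^2 - 2.22*y + 6.06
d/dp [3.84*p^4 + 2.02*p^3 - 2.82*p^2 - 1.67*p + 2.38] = 15.36*p^3 + 6.06*p^2 - 5.64*p - 1.67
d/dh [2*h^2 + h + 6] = 4*h + 1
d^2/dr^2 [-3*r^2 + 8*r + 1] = -6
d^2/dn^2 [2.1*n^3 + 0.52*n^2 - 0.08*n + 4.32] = 12.6*n + 1.04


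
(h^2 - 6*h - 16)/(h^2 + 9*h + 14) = (h - 8)/(h + 7)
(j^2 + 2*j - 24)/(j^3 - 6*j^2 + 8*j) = (j + 6)/(j*(j - 2))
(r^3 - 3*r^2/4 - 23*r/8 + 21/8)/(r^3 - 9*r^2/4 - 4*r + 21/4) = (r - 3/2)/(r - 3)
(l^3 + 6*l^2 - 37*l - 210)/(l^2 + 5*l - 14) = (l^2 - l - 30)/(l - 2)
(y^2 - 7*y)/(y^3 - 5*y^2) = (y - 7)/(y*(y - 5))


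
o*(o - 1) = o^2 - o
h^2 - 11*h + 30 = (h - 6)*(h - 5)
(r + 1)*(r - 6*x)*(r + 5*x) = r^3 - r^2*x + r^2 - 30*r*x^2 - r*x - 30*x^2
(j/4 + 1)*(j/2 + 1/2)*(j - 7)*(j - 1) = j^4/8 - 3*j^3/8 - 29*j^2/8 + 3*j/8 + 7/2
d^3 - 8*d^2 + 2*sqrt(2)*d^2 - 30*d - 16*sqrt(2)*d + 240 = (d - 8)*(d - 3*sqrt(2))*(d + 5*sqrt(2))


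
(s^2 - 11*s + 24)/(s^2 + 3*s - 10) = (s^2 - 11*s + 24)/(s^2 + 3*s - 10)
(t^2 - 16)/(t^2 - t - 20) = (t - 4)/(t - 5)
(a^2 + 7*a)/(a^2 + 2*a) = (a + 7)/(a + 2)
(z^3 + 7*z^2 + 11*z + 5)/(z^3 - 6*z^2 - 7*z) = (z^2 + 6*z + 5)/(z*(z - 7))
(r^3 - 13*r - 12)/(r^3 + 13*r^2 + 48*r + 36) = (r^2 - r - 12)/(r^2 + 12*r + 36)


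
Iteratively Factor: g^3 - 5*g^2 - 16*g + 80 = (g - 5)*(g^2 - 16) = (g - 5)*(g + 4)*(g - 4)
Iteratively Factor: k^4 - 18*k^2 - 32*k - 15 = (k + 1)*(k^3 - k^2 - 17*k - 15) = (k + 1)*(k + 3)*(k^2 - 4*k - 5) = (k - 5)*(k + 1)*(k + 3)*(k + 1)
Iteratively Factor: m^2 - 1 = (m - 1)*(m + 1)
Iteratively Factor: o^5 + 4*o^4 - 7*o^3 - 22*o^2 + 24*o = (o + 3)*(o^4 + o^3 - 10*o^2 + 8*o) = o*(o + 3)*(o^3 + o^2 - 10*o + 8) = o*(o - 2)*(o + 3)*(o^2 + 3*o - 4) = o*(o - 2)*(o - 1)*(o + 3)*(o + 4)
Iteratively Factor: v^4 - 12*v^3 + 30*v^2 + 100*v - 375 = (v - 5)*(v^3 - 7*v^2 - 5*v + 75) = (v - 5)^2*(v^2 - 2*v - 15) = (v - 5)^2*(v + 3)*(v - 5)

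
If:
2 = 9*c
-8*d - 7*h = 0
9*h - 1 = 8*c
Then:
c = 2/9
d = -175/648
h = 25/81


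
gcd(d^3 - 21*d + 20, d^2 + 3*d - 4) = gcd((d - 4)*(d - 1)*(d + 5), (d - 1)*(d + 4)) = d - 1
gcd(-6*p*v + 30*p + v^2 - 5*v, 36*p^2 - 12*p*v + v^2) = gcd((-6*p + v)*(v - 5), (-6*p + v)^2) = 6*p - v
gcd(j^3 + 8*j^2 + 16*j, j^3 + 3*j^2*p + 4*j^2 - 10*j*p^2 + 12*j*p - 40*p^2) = j + 4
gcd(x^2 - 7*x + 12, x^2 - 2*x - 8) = x - 4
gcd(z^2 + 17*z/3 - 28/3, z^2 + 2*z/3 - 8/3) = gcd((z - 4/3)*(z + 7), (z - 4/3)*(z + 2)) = z - 4/3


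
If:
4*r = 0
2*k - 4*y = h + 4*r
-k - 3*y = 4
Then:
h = -10*y - 8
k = -3*y - 4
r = 0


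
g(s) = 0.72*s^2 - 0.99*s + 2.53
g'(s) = 1.44*s - 0.99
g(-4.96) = 25.15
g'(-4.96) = -8.13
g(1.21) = 2.39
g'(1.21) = 0.75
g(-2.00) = 7.39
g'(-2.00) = -3.87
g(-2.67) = 10.31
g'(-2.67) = -4.83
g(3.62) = 8.38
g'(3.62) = 4.22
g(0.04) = 2.49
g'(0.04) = -0.93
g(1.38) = 2.53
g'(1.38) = 1.00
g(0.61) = 2.19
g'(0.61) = -0.11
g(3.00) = 6.04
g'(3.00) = 3.33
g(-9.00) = 69.76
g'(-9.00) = -13.95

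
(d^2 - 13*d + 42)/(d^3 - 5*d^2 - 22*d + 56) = (d - 6)/(d^2 + 2*d - 8)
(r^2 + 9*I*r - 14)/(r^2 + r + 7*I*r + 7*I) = (r + 2*I)/(r + 1)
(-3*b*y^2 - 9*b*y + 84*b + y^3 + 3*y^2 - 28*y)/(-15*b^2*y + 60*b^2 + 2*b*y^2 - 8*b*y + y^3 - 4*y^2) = (y + 7)/(5*b + y)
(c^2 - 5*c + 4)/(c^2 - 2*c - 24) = (-c^2 + 5*c - 4)/(-c^2 + 2*c + 24)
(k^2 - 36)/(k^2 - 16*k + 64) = (k^2 - 36)/(k^2 - 16*k + 64)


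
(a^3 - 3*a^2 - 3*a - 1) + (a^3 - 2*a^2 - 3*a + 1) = 2*a^3 - 5*a^2 - 6*a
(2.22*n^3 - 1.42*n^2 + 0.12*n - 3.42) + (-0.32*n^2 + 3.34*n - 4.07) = 2.22*n^3 - 1.74*n^2 + 3.46*n - 7.49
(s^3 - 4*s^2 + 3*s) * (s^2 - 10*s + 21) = s^5 - 14*s^4 + 64*s^3 - 114*s^2 + 63*s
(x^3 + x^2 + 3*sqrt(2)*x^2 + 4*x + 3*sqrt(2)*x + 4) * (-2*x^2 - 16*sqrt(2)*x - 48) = -2*x^5 - 22*sqrt(2)*x^4 - 2*x^4 - 152*x^3 - 22*sqrt(2)*x^3 - 208*sqrt(2)*x^2 - 152*x^2 - 208*sqrt(2)*x - 192*x - 192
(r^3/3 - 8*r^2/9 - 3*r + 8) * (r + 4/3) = r^4/3 - 4*r^3/9 - 113*r^2/27 + 4*r + 32/3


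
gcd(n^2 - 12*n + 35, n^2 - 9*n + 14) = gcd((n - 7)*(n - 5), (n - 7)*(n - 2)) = n - 7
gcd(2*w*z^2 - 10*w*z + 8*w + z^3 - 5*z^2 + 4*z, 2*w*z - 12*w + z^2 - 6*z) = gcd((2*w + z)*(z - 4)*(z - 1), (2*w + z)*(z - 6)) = 2*w + z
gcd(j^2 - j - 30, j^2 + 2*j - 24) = 1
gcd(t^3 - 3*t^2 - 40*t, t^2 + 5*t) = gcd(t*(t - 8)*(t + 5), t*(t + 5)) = t^2 + 5*t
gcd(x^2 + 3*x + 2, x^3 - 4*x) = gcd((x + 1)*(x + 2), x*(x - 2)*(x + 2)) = x + 2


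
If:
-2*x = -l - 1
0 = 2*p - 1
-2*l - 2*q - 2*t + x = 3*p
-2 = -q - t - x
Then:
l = -8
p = 1/2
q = 11/2 - t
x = -7/2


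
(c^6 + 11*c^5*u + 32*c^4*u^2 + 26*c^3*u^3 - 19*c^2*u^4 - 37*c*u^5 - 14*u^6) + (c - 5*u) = c^6 + 11*c^5*u + 32*c^4*u^2 + 26*c^3*u^3 - 19*c^2*u^4 - 37*c*u^5 + c - 14*u^6 - 5*u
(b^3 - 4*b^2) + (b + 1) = b^3 - 4*b^2 + b + 1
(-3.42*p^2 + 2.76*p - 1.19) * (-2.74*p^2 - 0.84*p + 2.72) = 9.3708*p^4 - 4.6896*p^3 - 8.3602*p^2 + 8.5068*p - 3.2368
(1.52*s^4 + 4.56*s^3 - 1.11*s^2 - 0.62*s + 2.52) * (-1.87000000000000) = -2.8424*s^4 - 8.5272*s^3 + 2.0757*s^2 + 1.1594*s - 4.7124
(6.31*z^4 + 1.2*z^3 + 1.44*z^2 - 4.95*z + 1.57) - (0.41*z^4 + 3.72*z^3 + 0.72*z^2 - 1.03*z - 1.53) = 5.9*z^4 - 2.52*z^3 + 0.72*z^2 - 3.92*z + 3.1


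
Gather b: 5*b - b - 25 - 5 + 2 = 4*b - 28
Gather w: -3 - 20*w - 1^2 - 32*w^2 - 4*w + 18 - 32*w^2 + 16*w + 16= -64*w^2 - 8*w + 30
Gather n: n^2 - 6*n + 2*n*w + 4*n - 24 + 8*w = n^2 + n*(2*w - 2) + 8*w - 24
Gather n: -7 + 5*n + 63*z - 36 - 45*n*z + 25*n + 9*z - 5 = n*(30 - 45*z) + 72*z - 48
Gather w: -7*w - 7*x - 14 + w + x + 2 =-6*w - 6*x - 12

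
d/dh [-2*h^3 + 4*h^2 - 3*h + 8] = -6*h^2 + 8*h - 3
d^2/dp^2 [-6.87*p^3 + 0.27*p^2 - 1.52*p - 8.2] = 0.54 - 41.22*p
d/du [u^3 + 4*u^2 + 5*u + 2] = 3*u^2 + 8*u + 5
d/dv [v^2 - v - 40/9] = 2*v - 1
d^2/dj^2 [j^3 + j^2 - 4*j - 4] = 6*j + 2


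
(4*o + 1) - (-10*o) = 14*o + 1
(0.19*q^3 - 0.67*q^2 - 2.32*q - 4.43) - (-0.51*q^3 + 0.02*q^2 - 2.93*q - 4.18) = 0.7*q^3 - 0.69*q^2 + 0.61*q - 0.25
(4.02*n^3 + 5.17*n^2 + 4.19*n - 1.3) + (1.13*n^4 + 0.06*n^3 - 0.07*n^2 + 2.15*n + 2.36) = 1.13*n^4 + 4.08*n^3 + 5.1*n^2 + 6.34*n + 1.06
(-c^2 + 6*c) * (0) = 0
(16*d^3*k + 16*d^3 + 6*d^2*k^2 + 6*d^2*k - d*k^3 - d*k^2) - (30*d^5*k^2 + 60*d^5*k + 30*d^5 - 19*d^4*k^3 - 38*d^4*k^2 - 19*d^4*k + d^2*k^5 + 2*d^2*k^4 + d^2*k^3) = -30*d^5*k^2 - 60*d^5*k - 30*d^5 + 19*d^4*k^3 + 38*d^4*k^2 + 19*d^4*k + 16*d^3*k + 16*d^3 - d^2*k^5 - 2*d^2*k^4 - d^2*k^3 + 6*d^2*k^2 + 6*d^2*k - d*k^3 - d*k^2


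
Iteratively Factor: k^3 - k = (k)*(k^2 - 1) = k*(k - 1)*(k + 1)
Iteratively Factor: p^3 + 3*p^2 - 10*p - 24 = (p + 2)*(p^2 + p - 12) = (p - 3)*(p + 2)*(p + 4)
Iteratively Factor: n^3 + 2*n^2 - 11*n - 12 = (n + 4)*(n^2 - 2*n - 3) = (n - 3)*(n + 4)*(n + 1)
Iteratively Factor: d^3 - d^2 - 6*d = (d + 2)*(d^2 - 3*d) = (d - 3)*(d + 2)*(d)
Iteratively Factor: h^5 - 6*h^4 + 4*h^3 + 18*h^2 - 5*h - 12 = (h - 1)*(h^4 - 5*h^3 - h^2 + 17*h + 12) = (h - 1)*(h + 1)*(h^3 - 6*h^2 + 5*h + 12) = (h - 3)*(h - 1)*(h + 1)*(h^2 - 3*h - 4) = (h - 4)*(h - 3)*(h - 1)*(h + 1)*(h + 1)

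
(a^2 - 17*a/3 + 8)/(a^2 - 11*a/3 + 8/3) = (a - 3)/(a - 1)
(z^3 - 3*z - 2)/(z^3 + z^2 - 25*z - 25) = (z^2 - z - 2)/(z^2 - 25)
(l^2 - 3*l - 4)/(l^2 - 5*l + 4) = (l + 1)/(l - 1)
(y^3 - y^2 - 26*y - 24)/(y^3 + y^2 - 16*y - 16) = (y - 6)/(y - 4)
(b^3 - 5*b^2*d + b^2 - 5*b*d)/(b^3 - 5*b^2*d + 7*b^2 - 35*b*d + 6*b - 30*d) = b/(b + 6)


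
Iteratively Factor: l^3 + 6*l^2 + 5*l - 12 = (l + 3)*(l^2 + 3*l - 4) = (l + 3)*(l + 4)*(l - 1)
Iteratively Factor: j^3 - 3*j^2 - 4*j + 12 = (j - 2)*(j^2 - j - 6) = (j - 2)*(j + 2)*(j - 3)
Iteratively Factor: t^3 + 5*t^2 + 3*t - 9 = (t + 3)*(t^2 + 2*t - 3) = (t + 3)^2*(t - 1)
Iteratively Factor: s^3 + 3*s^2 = (s)*(s^2 + 3*s) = s*(s + 3)*(s)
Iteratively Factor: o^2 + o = (o + 1)*(o)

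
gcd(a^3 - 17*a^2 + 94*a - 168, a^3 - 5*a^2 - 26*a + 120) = a^2 - 10*a + 24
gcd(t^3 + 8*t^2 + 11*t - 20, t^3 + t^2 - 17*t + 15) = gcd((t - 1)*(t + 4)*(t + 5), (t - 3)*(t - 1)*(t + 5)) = t^2 + 4*t - 5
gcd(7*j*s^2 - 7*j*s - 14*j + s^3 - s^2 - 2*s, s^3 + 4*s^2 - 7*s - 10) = s^2 - s - 2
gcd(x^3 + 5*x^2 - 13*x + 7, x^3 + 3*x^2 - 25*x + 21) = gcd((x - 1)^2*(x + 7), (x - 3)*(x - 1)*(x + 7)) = x^2 + 6*x - 7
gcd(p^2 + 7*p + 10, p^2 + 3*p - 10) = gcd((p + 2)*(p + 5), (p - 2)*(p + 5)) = p + 5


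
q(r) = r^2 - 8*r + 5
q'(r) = 2*r - 8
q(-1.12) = 15.21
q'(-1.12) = -10.24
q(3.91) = -10.99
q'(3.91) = -0.18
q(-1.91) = 23.93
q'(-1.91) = -11.82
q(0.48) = 1.39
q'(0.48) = -7.04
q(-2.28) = 28.44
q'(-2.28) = -12.56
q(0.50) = 1.25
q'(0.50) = -7.00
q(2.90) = -9.79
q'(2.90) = -2.20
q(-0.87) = 12.72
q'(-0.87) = -9.74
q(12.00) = 53.00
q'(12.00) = 16.00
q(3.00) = -10.00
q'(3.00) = -2.00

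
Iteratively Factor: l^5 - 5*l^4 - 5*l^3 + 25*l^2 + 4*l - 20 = (l - 5)*(l^4 - 5*l^2 + 4) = (l - 5)*(l + 1)*(l^3 - l^2 - 4*l + 4) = (l - 5)*(l - 2)*(l + 1)*(l^2 + l - 2) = (l - 5)*(l - 2)*(l + 1)*(l + 2)*(l - 1)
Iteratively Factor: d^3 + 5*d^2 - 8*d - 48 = (d - 3)*(d^2 + 8*d + 16) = (d - 3)*(d + 4)*(d + 4)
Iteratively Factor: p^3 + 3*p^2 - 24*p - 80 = (p + 4)*(p^2 - p - 20) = (p - 5)*(p + 4)*(p + 4)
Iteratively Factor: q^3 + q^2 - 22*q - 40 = (q - 5)*(q^2 + 6*q + 8) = (q - 5)*(q + 2)*(q + 4)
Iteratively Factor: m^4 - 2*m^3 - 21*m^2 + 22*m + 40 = (m + 4)*(m^3 - 6*m^2 + 3*m + 10) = (m - 2)*(m + 4)*(m^2 - 4*m - 5) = (m - 5)*(m - 2)*(m + 4)*(m + 1)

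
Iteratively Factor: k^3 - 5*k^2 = (k - 5)*(k^2) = k*(k - 5)*(k)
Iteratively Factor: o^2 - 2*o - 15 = (o + 3)*(o - 5)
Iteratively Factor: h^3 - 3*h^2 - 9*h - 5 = (h + 1)*(h^2 - 4*h - 5) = (h + 1)^2*(h - 5)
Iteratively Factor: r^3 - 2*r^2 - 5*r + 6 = (r - 3)*(r^2 + r - 2) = (r - 3)*(r + 2)*(r - 1)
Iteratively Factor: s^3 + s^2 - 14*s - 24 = (s + 3)*(s^2 - 2*s - 8) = (s - 4)*(s + 3)*(s + 2)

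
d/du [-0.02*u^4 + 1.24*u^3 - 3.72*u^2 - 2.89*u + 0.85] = -0.08*u^3 + 3.72*u^2 - 7.44*u - 2.89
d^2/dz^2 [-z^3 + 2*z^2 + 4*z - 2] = 4 - 6*z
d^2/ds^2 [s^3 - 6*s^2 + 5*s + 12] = 6*s - 12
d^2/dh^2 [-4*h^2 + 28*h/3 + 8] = -8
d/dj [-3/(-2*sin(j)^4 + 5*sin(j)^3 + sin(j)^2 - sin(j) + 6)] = 3*(-8*sin(j)^3 + 15*sin(j)^2 + 2*sin(j) - 1)*cos(j)/(-2*sin(j)^4 + 5*sin(j)^3 + sin(j)^2 - sin(j) + 6)^2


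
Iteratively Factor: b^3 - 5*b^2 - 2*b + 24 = (b - 3)*(b^2 - 2*b - 8) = (b - 3)*(b + 2)*(b - 4)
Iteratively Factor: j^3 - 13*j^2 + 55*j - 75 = (j - 3)*(j^2 - 10*j + 25) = (j - 5)*(j - 3)*(j - 5)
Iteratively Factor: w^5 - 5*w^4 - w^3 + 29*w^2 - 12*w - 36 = (w - 3)*(w^4 - 2*w^3 - 7*w^2 + 8*w + 12) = (w - 3)*(w + 2)*(w^3 - 4*w^2 + w + 6) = (w - 3)^2*(w + 2)*(w^2 - w - 2) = (w - 3)^2*(w - 2)*(w + 2)*(w + 1)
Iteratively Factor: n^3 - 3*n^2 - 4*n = (n)*(n^2 - 3*n - 4) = n*(n + 1)*(n - 4)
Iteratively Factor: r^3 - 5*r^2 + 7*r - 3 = (r - 1)*(r^2 - 4*r + 3) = (r - 3)*(r - 1)*(r - 1)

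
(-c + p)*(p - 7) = -c*p + 7*c + p^2 - 7*p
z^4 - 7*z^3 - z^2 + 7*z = z*(z - 7)*(z - 1)*(z + 1)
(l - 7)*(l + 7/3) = l^2 - 14*l/3 - 49/3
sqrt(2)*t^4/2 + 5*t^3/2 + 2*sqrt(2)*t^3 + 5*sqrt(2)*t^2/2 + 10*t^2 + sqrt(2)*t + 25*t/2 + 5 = (t + 1)^2*(t + 5*sqrt(2)/2)*(sqrt(2)*t/2 + sqrt(2))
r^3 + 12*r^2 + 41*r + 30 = (r + 1)*(r + 5)*(r + 6)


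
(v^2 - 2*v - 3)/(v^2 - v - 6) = (v + 1)/(v + 2)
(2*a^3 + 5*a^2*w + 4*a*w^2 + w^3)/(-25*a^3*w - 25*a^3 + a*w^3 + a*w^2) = (2*a^3 + 5*a^2*w + 4*a*w^2 + w^3)/(a*(-25*a^2*w - 25*a^2 + w^3 + w^2))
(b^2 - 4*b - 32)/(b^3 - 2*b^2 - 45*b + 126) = (b^2 - 4*b - 32)/(b^3 - 2*b^2 - 45*b + 126)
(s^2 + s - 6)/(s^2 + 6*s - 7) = (s^2 + s - 6)/(s^2 + 6*s - 7)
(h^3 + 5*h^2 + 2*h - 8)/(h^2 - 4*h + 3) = (h^2 + 6*h + 8)/(h - 3)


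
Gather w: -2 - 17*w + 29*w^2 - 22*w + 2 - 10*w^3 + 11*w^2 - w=-10*w^3 + 40*w^2 - 40*w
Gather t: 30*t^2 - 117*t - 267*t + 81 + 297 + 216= 30*t^2 - 384*t + 594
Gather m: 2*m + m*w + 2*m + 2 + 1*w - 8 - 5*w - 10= m*(w + 4) - 4*w - 16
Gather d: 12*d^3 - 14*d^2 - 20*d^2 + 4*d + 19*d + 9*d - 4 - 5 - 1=12*d^3 - 34*d^2 + 32*d - 10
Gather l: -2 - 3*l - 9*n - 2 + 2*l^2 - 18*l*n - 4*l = 2*l^2 + l*(-18*n - 7) - 9*n - 4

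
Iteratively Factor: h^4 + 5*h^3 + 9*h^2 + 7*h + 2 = (h + 2)*(h^3 + 3*h^2 + 3*h + 1) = (h + 1)*(h + 2)*(h^2 + 2*h + 1) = (h + 1)^2*(h + 2)*(h + 1)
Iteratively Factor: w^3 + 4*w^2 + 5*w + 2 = (w + 2)*(w^2 + 2*w + 1) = (w + 1)*(w + 2)*(w + 1)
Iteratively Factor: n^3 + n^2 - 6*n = (n)*(n^2 + n - 6) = n*(n - 2)*(n + 3)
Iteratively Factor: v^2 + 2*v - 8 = (v + 4)*(v - 2)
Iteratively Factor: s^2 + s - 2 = (s - 1)*(s + 2)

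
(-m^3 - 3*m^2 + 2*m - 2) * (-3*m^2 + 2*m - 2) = 3*m^5 + 7*m^4 - 10*m^3 + 16*m^2 - 8*m + 4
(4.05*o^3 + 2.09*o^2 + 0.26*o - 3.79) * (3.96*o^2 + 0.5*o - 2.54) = 16.038*o^5 + 10.3014*o^4 - 8.2124*o^3 - 20.187*o^2 - 2.5554*o + 9.6266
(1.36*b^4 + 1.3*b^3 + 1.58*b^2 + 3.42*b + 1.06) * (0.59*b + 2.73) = 0.8024*b^5 + 4.4798*b^4 + 4.4812*b^3 + 6.3312*b^2 + 9.962*b + 2.8938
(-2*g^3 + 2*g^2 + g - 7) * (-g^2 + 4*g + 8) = 2*g^5 - 10*g^4 - 9*g^3 + 27*g^2 - 20*g - 56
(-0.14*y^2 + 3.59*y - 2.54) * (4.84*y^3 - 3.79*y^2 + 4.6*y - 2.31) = -0.6776*y^5 + 17.9062*y^4 - 26.5437*y^3 + 26.464*y^2 - 19.9769*y + 5.8674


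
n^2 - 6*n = n*(n - 6)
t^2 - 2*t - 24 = (t - 6)*(t + 4)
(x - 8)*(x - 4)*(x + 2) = x^3 - 10*x^2 + 8*x + 64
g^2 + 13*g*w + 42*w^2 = (g + 6*w)*(g + 7*w)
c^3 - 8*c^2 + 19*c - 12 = (c - 4)*(c - 3)*(c - 1)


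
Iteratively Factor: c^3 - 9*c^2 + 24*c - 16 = (c - 4)*(c^2 - 5*c + 4) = (c - 4)*(c - 1)*(c - 4)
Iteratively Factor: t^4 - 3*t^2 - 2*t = (t + 1)*(t^3 - t^2 - 2*t) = (t + 1)^2*(t^2 - 2*t) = t*(t + 1)^2*(t - 2)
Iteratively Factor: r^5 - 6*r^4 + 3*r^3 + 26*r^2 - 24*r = (r - 4)*(r^4 - 2*r^3 - 5*r^2 + 6*r) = (r - 4)*(r + 2)*(r^3 - 4*r^2 + 3*r) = (r - 4)*(r - 3)*(r + 2)*(r^2 - r) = r*(r - 4)*(r - 3)*(r + 2)*(r - 1)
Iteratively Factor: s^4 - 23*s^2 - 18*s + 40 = (s + 4)*(s^3 - 4*s^2 - 7*s + 10) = (s + 2)*(s + 4)*(s^2 - 6*s + 5) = (s - 5)*(s + 2)*(s + 4)*(s - 1)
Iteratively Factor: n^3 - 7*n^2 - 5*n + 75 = (n - 5)*(n^2 - 2*n - 15) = (n - 5)*(n + 3)*(n - 5)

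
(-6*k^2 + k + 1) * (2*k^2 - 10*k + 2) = -12*k^4 + 62*k^3 - 20*k^2 - 8*k + 2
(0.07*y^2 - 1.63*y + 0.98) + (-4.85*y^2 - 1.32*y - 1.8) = -4.78*y^2 - 2.95*y - 0.82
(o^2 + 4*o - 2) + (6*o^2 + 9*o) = 7*o^2 + 13*o - 2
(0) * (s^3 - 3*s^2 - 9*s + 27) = 0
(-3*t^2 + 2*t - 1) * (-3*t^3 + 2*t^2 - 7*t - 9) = 9*t^5 - 12*t^4 + 28*t^3 + 11*t^2 - 11*t + 9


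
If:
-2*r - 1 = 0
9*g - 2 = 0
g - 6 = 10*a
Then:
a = -26/45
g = 2/9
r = -1/2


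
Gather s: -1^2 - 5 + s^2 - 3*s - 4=s^2 - 3*s - 10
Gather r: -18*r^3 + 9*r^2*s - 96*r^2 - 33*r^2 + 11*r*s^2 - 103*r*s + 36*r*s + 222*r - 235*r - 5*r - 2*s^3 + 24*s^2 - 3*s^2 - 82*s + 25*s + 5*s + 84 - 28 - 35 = -18*r^3 + r^2*(9*s - 129) + r*(11*s^2 - 67*s - 18) - 2*s^3 + 21*s^2 - 52*s + 21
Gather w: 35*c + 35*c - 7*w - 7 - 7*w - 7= 70*c - 14*w - 14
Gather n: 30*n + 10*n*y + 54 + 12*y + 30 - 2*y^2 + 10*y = n*(10*y + 30) - 2*y^2 + 22*y + 84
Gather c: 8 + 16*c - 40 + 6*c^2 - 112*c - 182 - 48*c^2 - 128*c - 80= -42*c^2 - 224*c - 294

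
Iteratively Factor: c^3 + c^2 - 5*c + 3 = (c + 3)*(c^2 - 2*c + 1) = (c - 1)*(c + 3)*(c - 1)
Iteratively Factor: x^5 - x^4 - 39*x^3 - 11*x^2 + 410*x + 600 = (x + 3)*(x^4 - 4*x^3 - 27*x^2 + 70*x + 200) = (x + 3)*(x + 4)*(x^3 - 8*x^2 + 5*x + 50) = (x + 2)*(x + 3)*(x + 4)*(x^2 - 10*x + 25) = (x - 5)*(x + 2)*(x + 3)*(x + 4)*(x - 5)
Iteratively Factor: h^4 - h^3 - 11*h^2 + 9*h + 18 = (h - 2)*(h^3 + h^2 - 9*h - 9) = (h - 2)*(h + 1)*(h^2 - 9) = (h - 2)*(h + 1)*(h + 3)*(h - 3)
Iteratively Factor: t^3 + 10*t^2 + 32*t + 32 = (t + 4)*(t^2 + 6*t + 8) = (t + 4)^2*(t + 2)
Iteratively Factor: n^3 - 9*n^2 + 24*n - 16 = (n - 1)*(n^2 - 8*n + 16) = (n - 4)*(n - 1)*(n - 4)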